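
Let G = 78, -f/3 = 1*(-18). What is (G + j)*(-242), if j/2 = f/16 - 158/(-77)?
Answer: -301037/14 ≈ -21503.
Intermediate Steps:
f = 54 (f = -3*(-18) = 54)
j = 3343/308 (j = 2*(54/16 - 158/(-77)) = 2*(54*(1/16) - 158*(-1/77)) = 2*(27/8 + 158/77) = 2*(3343/616) = 3343/308 ≈ 10.854)
(G + j)*(-242) = (78 + 3343/308)*(-242) = (27367/308)*(-242) = -301037/14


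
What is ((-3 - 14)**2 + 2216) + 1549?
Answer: 4054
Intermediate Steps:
((-3 - 14)**2 + 2216) + 1549 = ((-17)**2 + 2216) + 1549 = (289 + 2216) + 1549 = 2505 + 1549 = 4054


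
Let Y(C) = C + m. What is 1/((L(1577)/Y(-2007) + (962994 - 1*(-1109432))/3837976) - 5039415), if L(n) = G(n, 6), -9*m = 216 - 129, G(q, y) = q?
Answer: -5804938700/29253496563682289 ≈ -1.9844e-7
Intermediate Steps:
m = -29/3 (m = -(216 - 129)/9 = -1/9*87 = -29/3 ≈ -9.6667)
L(n) = n
Y(C) = -29/3 + C (Y(C) = C - 29/3 = -29/3 + C)
1/((L(1577)/Y(-2007) + (962994 - 1*(-1109432))/3837976) - 5039415) = 1/((1577/(-29/3 - 2007) + (962994 - 1*(-1109432))/3837976) - 5039415) = 1/((1577/(-6050/3) + (962994 + 1109432)*(1/3837976)) - 5039415) = 1/((1577*(-3/6050) + 2072426*(1/3837976)) - 5039415) = 1/((-4731/6050 + 1036213/1918988) - 5039415) = 1/(-1404821789/5804938700 - 5039415) = 1/(-29253496563682289/5804938700) = -5804938700/29253496563682289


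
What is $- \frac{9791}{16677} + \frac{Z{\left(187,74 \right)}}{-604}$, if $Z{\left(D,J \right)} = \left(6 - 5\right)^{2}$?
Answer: $- \frac{5930441}{10072908} \approx -0.58875$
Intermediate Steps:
$Z{\left(D,J \right)} = 1$ ($Z{\left(D,J \right)} = 1^{2} = 1$)
$- \frac{9791}{16677} + \frac{Z{\left(187,74 \right)}}{-604} = - \frac{9791}{16677} + 1 \frac{1}{-604} = \left(-9791\right) \frac{1}{16677} + 1 \left(- \frac{1}{604}\right) = - \frac{9791}{16677} - \frac{1}{604} = - \frac{5930441}{10072908}$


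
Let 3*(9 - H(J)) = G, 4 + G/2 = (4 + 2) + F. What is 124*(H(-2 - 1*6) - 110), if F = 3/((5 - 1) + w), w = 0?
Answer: -38254/3 ≈ -12751.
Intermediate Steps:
F = 3/4 (F = 3/((5 - 1) + 0) = 3/(4 + 0) = 3/4 ≈ 0.75000)
G = 11/2 (G = -8 + 2*((4 + 2) + 3/4) = -8 + 2*(6 + 3/4) = -8 + 2*(27/4) = -8 + 27/2 = 11/2 ≈ 5.5000)
H(J) = 43/6 (H(J) = 9 - 1/3*11/2 = 9 - 11/6 = 43/6)
124*(H(-2 - 1*6) - 110) = 124*(43/6 - 110) = 124*(-617/6) = -38254/3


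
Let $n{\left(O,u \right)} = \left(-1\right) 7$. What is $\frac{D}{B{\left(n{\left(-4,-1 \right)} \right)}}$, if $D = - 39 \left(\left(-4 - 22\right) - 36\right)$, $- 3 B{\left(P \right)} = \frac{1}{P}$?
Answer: $50778$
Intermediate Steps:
$n{\left(O,u \right)} = -7$
$B{\left(P \right)} = - \frac{1}{3 P}$
$D = 2418$ ($D = - 39 \left(-26 - 36\right) = \left(-39\right) \left(-62\right) = 2418$)
$\frac{D}{B{\left(n{\left(-4,-1 \right)} \right)}} = \frac{2418}{\left(- \frac{1}{3}\right) \frac{1}{-7}} = \frac{2418}{\left(- \frac{1}{3}\right) \left(- \frac{1}{7}\right)} = 2418 \frac{1}{\frac{1}{21}} = 2418 \cdot 21 = 50778$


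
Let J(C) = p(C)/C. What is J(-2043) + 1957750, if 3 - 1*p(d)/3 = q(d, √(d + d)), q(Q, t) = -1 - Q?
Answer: 1333229789/681 ≈ 1.9578e+6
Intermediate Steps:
p(d) = 12 + 3*d (p(d) = 9 - 3*(-1 - d) = 9 + (3 + 3*d) = 12 + 3*d)
J(C) = (12 + 3*C)/C
J(-2043) + 1957750 = (3 + 12/(-2043)) + 1957750 = (3 + 12*(-1/2043)) + 1957750 = (3 - 4/681) + 1957750 = 2039/681 + 1957750 = 1333229789/681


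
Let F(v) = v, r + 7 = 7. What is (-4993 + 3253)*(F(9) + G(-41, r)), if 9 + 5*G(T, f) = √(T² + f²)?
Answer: -26796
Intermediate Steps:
r = 0 (r = -7 + 7 = 0)
G(T, f) = -9/5 + √(T² + f²)/5
(-4993 + 3253)*(F(9) + G(-41, r)) = (-4993 + 3253)*(9 + (-9/5 + √((-41)² + 0²)/5)) = -1740*(9 + (-9/5 + √(1681 + 0)/5)) = -1740*(9 + (-9/5 + √1681/5)) = -1740*(9 + (-9/5 + (⅕)*41)) = -1740*(9 + (-9/5 + 41/5)) = -1740*(9 + 32/5) = -1740*77/5 = -26796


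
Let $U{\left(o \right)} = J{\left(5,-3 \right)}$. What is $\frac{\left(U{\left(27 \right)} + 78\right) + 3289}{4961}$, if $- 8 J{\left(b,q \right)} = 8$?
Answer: $\frac{306}{451} \approx 0.67849$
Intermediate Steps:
$J{\left(b,q \right)} = -1$ ($J{\left(b,q \right)} = \left(- \frac{1}{8}\right) 8 = -1$)
$U{\left(o \right)} = -1$
$\frac{\left(U{\left(27 \right)} + 78\right) + 3289}{4961} = \frac{\left(-1 + 78\right) + 3289}{4961} = \left(77 + 3289\right) \frac{1}{4961} = 3366 \cdot \frac{1}{4961} = \frac{306}{451}$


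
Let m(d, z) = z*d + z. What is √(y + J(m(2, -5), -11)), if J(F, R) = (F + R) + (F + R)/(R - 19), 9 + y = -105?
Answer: I*√31305/15 ≈ 11.795*I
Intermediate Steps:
y = -114 (y = -9 - 105 = -114)
m(d, z) = z + d*z (m(d, z) = d*z + z = z + d*z)
J(F, R) = F + R + (F + R)/(-19 + R) (J(F, R) = (F + R) + (F + R)/(-19 + R) = F + R + (F + R)/(-19 + R))
√(y + J(m(2, -5), -11)) = √(-114 + ((-11)² - (-90)*(1 + 2) - 18*(-11) - 5*(1 + 2)*(-11))/(-19 - 11)) = √(-114 + (121 - (-90)*3 + 198 - 5*3*(-11))/(-30)) = √(-114 - (121 - 18*(-15) + 198 - 15*(-11))/30) = √(-114 - (121 + 270 + 198 + 165)/30) = √(-114 - 1/30*754) = √(-114 - 377/15) = √(-2087/15) = I*√31305/15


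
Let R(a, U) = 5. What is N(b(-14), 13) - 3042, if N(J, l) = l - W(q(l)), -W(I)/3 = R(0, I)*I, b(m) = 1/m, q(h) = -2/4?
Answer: -6073/2 ≈ -3036.5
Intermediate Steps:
q(h) = -½ (q(h) = -2*¼ = -½)
W(I) = -15*I
N(J, l) = -15/2 + l (N(J, l) = l - (-15)*(-1)/2 = l - 1*15/2 = l - 15/2 = -15/2 + l)
N(b(-14), 13) - 3042 = (-15/2 + 13) - 3042 = 11/2 - 3042 = -6073/2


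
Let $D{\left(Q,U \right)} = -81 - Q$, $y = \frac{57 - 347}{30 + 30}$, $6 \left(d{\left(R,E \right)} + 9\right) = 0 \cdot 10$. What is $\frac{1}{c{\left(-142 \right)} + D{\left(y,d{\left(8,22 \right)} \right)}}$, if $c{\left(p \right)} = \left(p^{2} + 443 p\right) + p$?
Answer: $- \frac{6}{257761} \approx -2.3277 \cdot 10^{-5}$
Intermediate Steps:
$c{\left(p \right)} = p^{2} + 444 p$
$d{\left(R,E \right)} = -9$ ($d{\left(R,E \right)} = -9 + \frac{0 \cdot 10}{6} = -9 + \frac{1}{6} \cdot 0 = -9 + 0 = -9$)
$y = - \frac{29}{6}$ ($y = - \frac{290}{60} = \left(-290\right) \frac{1}{60} = - \frac{29}{6} \approx -4.8333$)
$\frac{1}{c{\left(-142 \right)} + D{\left(y,d{\left(8,22 \right)} \right)}} = \frac{1}{- 142 \left(444 - 142\right) - \frac{457}{6}} = \frac{1}{\left(-142\right) 302 + \left(-81 + \frac{29}{6}\right)} = \frac{1}{-42884 - \frac{457}{6}} = \frac{1}{- \frac{257761}{6}} = - \frac{6}{257761}$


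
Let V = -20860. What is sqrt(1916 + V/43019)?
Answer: 2*sqrt(886229514834)/43019 ≈ 43.767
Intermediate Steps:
sqrt(1916 + V/43019) = sqrt(1916 - 20860/43019) = sqrt(82403544/43019) = 2*sqrt(886229514834)/43019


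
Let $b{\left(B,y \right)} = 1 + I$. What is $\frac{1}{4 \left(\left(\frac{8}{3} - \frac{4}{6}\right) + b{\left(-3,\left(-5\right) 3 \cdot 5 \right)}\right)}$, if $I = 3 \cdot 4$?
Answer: $\frac{1}{60} \approx 0.016667$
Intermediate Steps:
$I = 12$
$b{\left(B,y \right)} = 13$ ($b{\left(B,y \right)} = 1 + 12 = 13$)
$\frac{1}{4 \left(\left(\frac{8}{3} - \frac{4}{6}\right) + b{\left(-3,\left(-5\right) 3 \cdot 5 \right)}\right)} = \frac{1}{4 \left(\left(\frac{8}{3} - \frac{4}{6}\right) + 13\right)} = \frac{1}{4 \left(\left(8 \cdot \frac{1}{3} - \frac{2}{3}\right) + 13\right)} = \frac{1}{4 \left(\left(\frac{8}{3} - \frac{2}{3}\right) + 13\right)} = \frac{1}{4 \left(2 + 13\right)} = \frac{1}{4 \cdot 15} = \frac{1}{60}$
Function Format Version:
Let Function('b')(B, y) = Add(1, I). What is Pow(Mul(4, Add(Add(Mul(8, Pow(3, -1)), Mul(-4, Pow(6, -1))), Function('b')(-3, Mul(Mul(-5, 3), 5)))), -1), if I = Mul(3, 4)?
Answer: Rational(1, 60) ≈ 0.016667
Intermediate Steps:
I = 12
Function('b')(B, y) = 13 (Function('b')(B, y) = Add(1, 12) = 13)
Pow(Mul(4, Add(Add(Mul(8, Pow(3, -1)), Mul(-4, Pow(6, -1))), Function('b')(-3, Mul(Mul(-5, 3), 5)))), -1) = Pow(Mul(4, Add(Add(Mul(8, Pow(3, -1)), Mul(-4, Pow(6, -1))), 13)), -1) = Pow(Mul(4, Add(Add(Mul(8, Rational(1, 3)), Mul(-4, Rational(1, 6))), 13)), -1) = Pow(Mul(4, Add(Add(Rational(8, 3), Rational(-2, 3)), 13)), -1) = Pow(Mul(4, Add(2, 13)), -1) = Pow(Mul(4, 15), -1) = Pow(60, -1) = Rational(1, 60)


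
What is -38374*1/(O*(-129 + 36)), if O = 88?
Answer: 19187/4092 ≈ 4.6889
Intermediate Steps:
-38374*1/(O*(-129 + 36)) = -38374*1/(88*(-129 + 36)) = -38374/((-93*88)) = -38374/(-8184) = -38374*(-1/8184) = 19187/4092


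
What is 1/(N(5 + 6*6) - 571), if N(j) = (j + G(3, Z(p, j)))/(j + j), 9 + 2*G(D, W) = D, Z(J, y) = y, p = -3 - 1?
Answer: -41/23392 ≈ -0.0017527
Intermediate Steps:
p = -4
G(D, W) = -9/2 + D/2
N(j) = (-3 + j)/(2*j) (N(j) = (j + (-9/2 + (½)*3))/(j + j) = (j + (-9/2 + 3/2))/((2*j)) = (j - 3)*(1/(2*j)) = (-3 + j)*(1/(2*j)) = (-3 + j)/(2*j))
1/(N(5 + 6*6) - 571) = 1/((-3 + (5 + 6*6))/(2*(5 + 6*6)) - 571) = 1/((-3 + (5 + 36))/(2*(5 + 36)) - 571) = 1/((½)*(-3 + 41)/41 - 571) = 1/((½)*(1/41)*38 - 571) = 1/(19/41 - 571) = 1/(-23392/41) = -41/23392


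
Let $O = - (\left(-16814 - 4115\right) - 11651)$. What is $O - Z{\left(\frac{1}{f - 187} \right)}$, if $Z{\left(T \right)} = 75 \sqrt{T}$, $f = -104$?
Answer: $32580 - \frac{25 i \sqrt{291}}{97} \approx 32580.0 - 4.3966 i$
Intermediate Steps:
$O = 32580$ ($O = - (-20929 - 11651) = \left(-1\right) \left(-32580\right) = 32580$)
$O - Z{\left(\frac{1}{f - 187} \right)} = 32580 - 75 \sqrt{\frac{1}{-104 - 187}} = 32580 - 75 \sqrt{\frac{1}{-291}} = 32580 - 75 \sqrt{- \frac{1}{291}} = 32580 - 75 \frac{i \sqrt{291}}{291} = 32580 - \frac{25 i \sqrt{291}}{97}$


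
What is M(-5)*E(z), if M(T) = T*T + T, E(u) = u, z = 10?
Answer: 200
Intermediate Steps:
M(T) = T + T² (M(T) = T² + T = T + T²)
M(-5)*E(z) = -5*(1 - 5)*10 = -5*(-4)*10 = 20*10 = 200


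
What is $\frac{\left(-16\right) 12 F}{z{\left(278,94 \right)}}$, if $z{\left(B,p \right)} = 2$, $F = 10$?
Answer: $-960$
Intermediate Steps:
$\frac{\left(-16\right) 12 F}{z{\left(278,94 \right)}} = \frac{\left(-16\right) 12 \cdot 10}{2} = \left(-192\right) 10 \cdot \frac{1}{2} = \left(-1920\right) \frac{1}{2} = -960$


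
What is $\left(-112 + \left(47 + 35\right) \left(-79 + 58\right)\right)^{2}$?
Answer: $3363556$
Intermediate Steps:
$\left(-112 + \left(47 + 35\right) \left(-79 + 58\right)\right)^{2} = \left(-112 + 82 \left(-21\right)\right)^{2} = \left(-112 - 1722\right)^{2} = \left(-1834\right)^{2} = 3363556$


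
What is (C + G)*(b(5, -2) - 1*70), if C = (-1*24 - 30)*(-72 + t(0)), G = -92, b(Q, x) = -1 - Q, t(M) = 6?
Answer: -263872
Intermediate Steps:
C = 3564 (C = (-1*24 - 30)*(-72 + 6) = (-24 - 30)*(-66) = -54*(-66) = 3564)
(C + G)*(b(5, -2) - 1*70) = (3564 - 92)*((-1 - 1*5) - 1*70) = 3472*((-1 - 5) - 70) = 3472*(-6 - 70) = 3472*(-76) = -263872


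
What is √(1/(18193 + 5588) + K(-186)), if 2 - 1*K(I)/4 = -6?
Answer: √18097174533/23781 ≈ 5.6569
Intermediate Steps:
K(I) = 32 (K(I) = 8 - 4*(-6) = 8 + 24 = 32)
√(1/(18193 + 5588) + K(-186)) = √(1/(18193 + 5588) + 32) = √(1/23781 + 32) = √(760993/23781) = √18097174533/23781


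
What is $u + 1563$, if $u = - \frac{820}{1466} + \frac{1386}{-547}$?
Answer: $\frac{625446205}{400951} \approx 1559.9$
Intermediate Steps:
$u = - \frac{1240208}{400951}$ ($u = \left(-820\right) \frac{1}{1466} + 1386 \left(- \frac{1}{547}\right) = - \frac{410}{733} - \frac{1386}{547} = - \frac{1240208}{400951} \approx -3.0932$)
$u + 1563 = - \frac{1240208}{400951} + 1563 = \frac{625446205}{400951}$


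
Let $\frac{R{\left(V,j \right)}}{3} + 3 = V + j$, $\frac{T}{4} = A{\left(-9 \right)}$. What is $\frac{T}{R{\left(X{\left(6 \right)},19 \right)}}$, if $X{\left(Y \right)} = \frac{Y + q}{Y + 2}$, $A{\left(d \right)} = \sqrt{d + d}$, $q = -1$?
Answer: $\frac{32 i \sqrt{2}}{133} \approx 0.34026 i$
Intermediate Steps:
$A{\left(d \right)} = \sqrt{2} \sqrt{d}$ ($A{\left(d \right)} = \sqrt{2 d} = \sqrt{2} \sqrt{d}$)
$T = 12 i \sqrt{2}$ ($T = 4 \sqrt{2} \sqrt{-9} = 4 \sqrt{2} \cdot 3 i = 4 \cdot 3 i \sqrt{2} = 12 i \sqrt{2} \approx 16.971 i$)
$X{\left(Y \right)} = \frac{-1 + Y}{2 + Y}$ ($X{\left(Y \right)} = \frac{Y - 1}{Y + 2} = \frac{-1 + Y}{2 + Y}$)
$R{\left(V,j \right)} = -9 + 3 V + 3 j$ ($R{\left(V,j \right)} = -9 + 3 \left(V + j\right) = -9 + \left(3 V + 3 j\right) = -9 + 3 V + 3 j$)
$\frac{T}{R{\left(X{\left(6 \right)},19 \right)}} = \frac{12 i \sqrt{2}}{-9 + 3 \frac{-1 + 6}{2 + 6} + 3 \cdot 19} = \frac{12 i \sqrt{2}}{-9 + 3 \cdot \frac{1}{8} \cdot 5 + 57} = \frac{12 i \sqrt{2}}{-9 + 3 \cdot \frac{5}{8} + 57} = \frac{12 i \sqrt{2}}{-9 + \frac{15}{8} + 57} = \frac{12 i \sqrt{2}}{\frac{399}{8}} = 12 i \sqrt{2} \cdot \frac{8}{399} = \frac{32 i \sqrt{2}}{133}$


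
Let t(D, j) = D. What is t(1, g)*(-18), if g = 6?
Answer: -18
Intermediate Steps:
t(1, g)*(-18) = 1*(-18) = -18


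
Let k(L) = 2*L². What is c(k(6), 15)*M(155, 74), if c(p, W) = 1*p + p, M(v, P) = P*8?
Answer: 85248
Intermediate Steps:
M(v, P) = 8*P
c(p, W) = 2*p (c(p, W) = p + p = 2*p)
c(k(6), 15)*M(155, 74) = (2*(2*6²))*(8*74) = (2*(2*36))*592 = (2*72)*592 = 144*592 = 85248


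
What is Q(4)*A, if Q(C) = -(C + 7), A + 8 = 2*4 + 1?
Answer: -11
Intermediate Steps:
A = 1 (A = -8 + (2*4 + 1) = -8 + (8 + 1) = -8 + 9 = 1)
Q(C) = -7 - C (Q(C) = -(7 + C) = -7 - C)
Q(4)*A = (-7 - 1*4)*1 = (-7 - 4)*1 = -11*1 = -11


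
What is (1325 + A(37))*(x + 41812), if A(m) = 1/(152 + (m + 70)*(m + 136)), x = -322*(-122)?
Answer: 668460163232/6221 ≈ 1.0745e+8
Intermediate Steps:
x = 39284
A(m) = 1/(152 + (70 + m)*(136 + m))
(1325 + A(37))*(x + 41812) = (1325 + 1/(9672 + 37² + 206*37))*(39284 + 41812) = (1325 + 1/(9672 + 1369 + 7622))*81096 = (1325 + 1/18663)*81096 = (24728476/18663)*81096 = 668460163232/6221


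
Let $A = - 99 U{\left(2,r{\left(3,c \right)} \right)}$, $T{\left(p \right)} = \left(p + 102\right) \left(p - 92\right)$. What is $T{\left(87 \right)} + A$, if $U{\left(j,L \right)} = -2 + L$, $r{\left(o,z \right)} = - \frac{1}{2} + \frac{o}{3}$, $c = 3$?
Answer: $- \frac{1593}{2} \approx -796.5$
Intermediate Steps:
$r{\left(o,z \right)} = - \frac{1}{2} + \frac{o}{3}$ ($r{\left(o,z \right)} = \left(-1\right) \frac{1}{2} + o \frac{1}{3} = - \frac{1}{2} + \frac{o}{3}$)
$T{\left(p \right)} = \left(-92 + p\right) \left(102 + p\right)$ ($T{\left(p \right)} = \left(102 + p\right) \left(-92 + p\right) = \left(-92 + p\right) \left(102 + p\right)$)
$A = \frac{297}{2}$ ($A = - 99 \left(-2 + \left(- \frac{1}{2} + \frac{1}{3} \cdot 3\right)\right) = - 99 \left(-2 + \left(- \frac{1}{2} + 1\right)\right) = - 99 \left(-2 + \frac{1}{2}\right) = \left(-99\right) \left(- \frac{3}{2}\right) = \frac{297}{2} \approx 148.5$)
$T{\left(87 \right)} + A = \left(-9384 + 87^{2} + 10 \cdot 87\right) + \frac{297}{2} = \left(-9384 + 7569 + 870\right) + \frac{297}{2} = -945 + \frac{297}{2} = - \frac{1593}{2}$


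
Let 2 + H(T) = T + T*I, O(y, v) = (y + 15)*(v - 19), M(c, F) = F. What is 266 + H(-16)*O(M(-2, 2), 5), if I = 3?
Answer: 15974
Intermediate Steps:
O(y, v) = (-19 + v)*(15 + y) (O(y, v) = (15 + y)*(-19 + v) = (-19 + v)*(15 + y))
H(T) = -2 + 4*T (H(T) = -2 + (T + T*3) = -2 + (T + 3*T) = -2 + 4*T)
266 + H(-16)*O(M(-2, 2), 5) = 266 + (-2 + 4*(-16))*(-285 - 19*2 + 15*5 + 5*2) = 266 + (-2 - 64)*(-285 - 38 + 75 + 10) = 266 - 66*(-238) = 266 + 15708 = 15974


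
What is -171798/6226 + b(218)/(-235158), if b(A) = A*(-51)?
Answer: -305533738/11091619 ≈ -27.546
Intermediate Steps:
b(A) = -51*A
-171798/6226 + b(218)/(-235158) = -171798/6226 - 51*218/(-235158) = -171798*1/6226 - 11118*(-1/235158) = -7809/283 + 1853/39193 = -305533738/11091619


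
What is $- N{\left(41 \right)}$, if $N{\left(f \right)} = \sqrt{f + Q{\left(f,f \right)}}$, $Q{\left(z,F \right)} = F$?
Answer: $- \sqrt{82} \approx -9.0554$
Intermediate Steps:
$N{\left(f \right)} = \sqrt{2} \sqrt{f}$ ($N{\left(f \right)} = \sqrt{f + f} = \sqrt{2 f} = \sqrt{2} \sqrt{f}$)
$- N{\left(41 \right)} = - \sqrt{2} \sqrt{41} = - \sqrt{82}$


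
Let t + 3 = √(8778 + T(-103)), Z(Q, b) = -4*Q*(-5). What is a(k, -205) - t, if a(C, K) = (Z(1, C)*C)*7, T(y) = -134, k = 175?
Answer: 24503 - 2*√2161 ≈ 24410.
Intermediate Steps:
Z(Q, b) = 20*Q (Z(Q, b) = -(-20)*Q = 20*Q)
t = -3 + 2*√2161 (t = -3 + √(8778 - 134) = -3 + √8644 = -3 + 2*√2161 ≈ 89.973)
a(C, K) = 140*C (a(C, K) = ((20*1)*C)*7 = (20*C)*7 = 140*C)
a(k, -205) - t = 140*175 - (-3 + 2*√2161) = 24500 + (3 - 2*√2161) = 24503 - 2*√2161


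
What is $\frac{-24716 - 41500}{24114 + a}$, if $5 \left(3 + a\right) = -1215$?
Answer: $- \frac{5518}{1989} \approx -2.7743$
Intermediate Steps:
$a = -246$ ($a = -3 + \frac{1}{5} \left(-1215\right) = -3 - 243 = -246$)
$\frac{-24716 - 41500}{24114 + a} = \frac{-24716 - 41500}{24114 - 246} = - \frac{66216}{23868} = \left(-66216\right) \frac{1}{23868} = - \frac{5518}{1989}$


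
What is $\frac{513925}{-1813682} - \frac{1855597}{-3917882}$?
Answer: $\frac{337991342826}{1776448015381} \approx 0.19026$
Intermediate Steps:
$\frac{513925}{-1813682} - \frac{1855597}{-3917882} = 513925 \left(- \frac{1}{1813682}\right) - - \frac{1855597}{3917882} = - \frac{513925}{1813682} + \frac{1855597}{3917882} = \frac{337991342826}{1776448015381}$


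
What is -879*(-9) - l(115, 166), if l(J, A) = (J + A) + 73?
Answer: 7557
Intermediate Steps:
l(J, A) = 73 + A + J (l(J, A) = (A + J) + 73 = 73 + A + J)
-879*(-9) - l(115, 166) = -879*(-9) - (73 + 166 + 115) = 7911 - 1*354 = 7911 - 354 = 7557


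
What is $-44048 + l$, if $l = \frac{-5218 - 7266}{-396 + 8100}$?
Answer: $- \frac{84839569}{1926} \approx -44050.0$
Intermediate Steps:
$l = - \frac{3121}{1926}$ ($l = - \frac{12484}{7704} = \left(-12484\right) \frac{1}{7704} = - \frac{3121}{1926} \approx -1.6205$)
$-44048 + l = -44048 - \frac{3121}{1926} = - \frac{84839569}{1926}$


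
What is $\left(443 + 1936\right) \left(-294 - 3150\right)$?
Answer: $-8193276$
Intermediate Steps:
$\left(443 + 1936\right) \left(-294 - 3150\right) = 2379 \left(-294 - 3150\right) = 2379 \left(-3444\right) = -8193276$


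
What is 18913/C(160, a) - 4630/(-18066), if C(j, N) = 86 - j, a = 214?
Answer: -170669819/668442 ≈ -255.32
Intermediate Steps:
18913/C(160, a) - 4630/(-18066) = 18913/(86 - 1*160) - 4630/(-18066) = 18913/(86 - 160) - 4630*(-1/18066) = 18913/(-74) + 2315/9033 = 18913*(-1/74) + 2315/9033 = -18913/74 + 2315/9033 = -170669819/668442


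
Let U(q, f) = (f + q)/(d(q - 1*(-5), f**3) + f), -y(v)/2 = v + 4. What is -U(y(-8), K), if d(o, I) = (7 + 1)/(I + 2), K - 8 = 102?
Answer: -39264559/36602557 ≈ -1.0727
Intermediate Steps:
K = 110 (K = 8 + 102 = 110)
y(v) = -8 - 2*v (y(v) = -2*(v + 4) = -2*(4 + v) = -8 - 2*v)
d(o, I) = 8/(2 + I)
U(q, f) = (f + q)/(f + 8/(2 + f**3)) (U(q, f) = (f + q)/(8/(2 + f**3) + f) = (f + q)/(f + 8/(2 + f**3)))
-U(y(-8), K) = -(2 + 110**3)*(110 + (-8 - 2*(-8)))/(8 + 110*(2 + 110**3)) = -(2 + 1331000)*(110 + (-8 + 16))/(8 + 110*(2 + 1331000)) = -1331002*(110 + 8)/(8 + 110*1331002) = -1331002*118/(8 + 146410220) = -1331002*118/146410228 = -1*39264559/36602557 = -39264559/36602557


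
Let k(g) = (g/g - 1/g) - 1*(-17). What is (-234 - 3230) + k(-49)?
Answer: -168853/49 ≈ -3446.0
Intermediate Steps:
k(g) = 18 - 1/g (k(g) = (1 - 1/g) + 17 = 18 - 1/g)
(-234 - 3230) + k(-49) = (-234 - 3230) + (18 - 1/(-49)) = -3464 + (18 - 1*(-1/49)) = -3464 + (18 + 1/49) = -3464 + 883/49 = -168853/49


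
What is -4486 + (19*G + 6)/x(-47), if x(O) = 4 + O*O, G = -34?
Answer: -9928158/2213 ≈ -4486.3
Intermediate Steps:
x(O) = 4 + O**2
-4486 + (19*G + 6)/x(-47) = -4486 + (19*(-34) + 6)/(4 + (-47)**2) = -4486 + (-646 + 6)/(4 + 2209) = -4486 - 640/2213 = -9928158/2213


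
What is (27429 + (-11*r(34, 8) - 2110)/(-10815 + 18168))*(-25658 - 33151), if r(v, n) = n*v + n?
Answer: -1317845960647/817 ≈ -1.6130e+9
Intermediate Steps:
r(v, n) = n + n*v
(27429 + (-11*r(34, 8) - 2110)/(-10815 + 18168))*(-25658 - 33151) = (27429 + (-88*(1 + 34) - 2110)/(-10815 + 18168))*(-25658 - 33151) = (27429 + (-88*35 - 2110)/7353)*(-58809) = (27429 + (-11*280 - 2110)*(1/7353))*(-58809) = (27429 + (-3080 - 2110)*(1/7353))*(-58809) = (27429 - 5190*1/7353)*(-58809) = (27429 - 1730/2451)*(-58809) = (67226749/2451)*(-58809) = -1317845960647/817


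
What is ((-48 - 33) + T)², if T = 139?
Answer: 3364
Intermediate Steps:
((-48 - 33) + T)² = ((-48 - 33) + 139)² = (-81 + 139)² = 58² = 3364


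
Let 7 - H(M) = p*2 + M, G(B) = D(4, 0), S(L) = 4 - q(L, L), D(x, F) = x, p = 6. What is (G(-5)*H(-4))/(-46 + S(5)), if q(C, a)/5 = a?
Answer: 4/67 ≈ 0.059702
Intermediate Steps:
q(C, a) = 5*a
S(L) = 4 - 5*L
G(B) = 4
H(M) = -5 - M (H(M) = 7 - (6*2 + M) = 7 - (12 + M) = 7 + (-12 - M) = -5 - M)
(G(-5)*H(-4))/(-46 + S(5)) = (4*(-5 - 1*(-4)))/(-46 + (4 - 5*5)) = (4*(-5 + 4))/(-46 + (4 - 25)) = (4*(-1))/(-46 - 21) = -4/(-67) = -4*(-1/67) = 4/67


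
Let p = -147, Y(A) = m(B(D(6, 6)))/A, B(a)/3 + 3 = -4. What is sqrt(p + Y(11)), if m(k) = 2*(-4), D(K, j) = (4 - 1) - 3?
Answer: 5*I*sqrt(715)/11 ≈ 12.154*I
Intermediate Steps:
D(K, j) = 0 (D(K, j) = 3 - 3 = 0)
B(a) = -21 (B(a) = -9 + 3*(-4) = -9 - 12 = -21)
m(k) = -8
Y(A) = -8/A
sqrt(p + Y(11)) = sqrt(-147 - 8/11) = sqrt(-1625/11) = 5*I*sqrt(715)/11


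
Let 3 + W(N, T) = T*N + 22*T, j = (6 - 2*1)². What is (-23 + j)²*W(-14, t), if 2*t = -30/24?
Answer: -392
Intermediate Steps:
t = -5/8 (t = (-30/24)/2 = (-30*1/24)/2 = (½)*(-5/4) = -5/8 ≈ -0.62500)
j = 16 (j = (6 - 2)² = 4² = 16)
W(N, T) = -3 + 22*T + N*T (W(N, T) = -3 + (T*N + 22*T) = -3 + (N*T + 22*T) = -3 + (22*T + N*T) = -3 + 22*T + N*T)
(-23 + j)²*W(-14, t) = (-23 + 16)²*(-3 + 22*(-5/8) - 14*(-5/8)) = (-7)²*(-3 - 55/4 + 35/4) = 49*(-8) = -392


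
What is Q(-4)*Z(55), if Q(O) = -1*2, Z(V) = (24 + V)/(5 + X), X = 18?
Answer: -158/23 ≈ -6.8696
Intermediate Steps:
Z(V) = 24/23 + V/23 (Z(V) = (24 + V)/(5 + 18) = (24 + V)/23 = (24 + V)*(1/23) = 24/23 + V/23)
Q(O) = -2
Q(-4)*Z(55) = -2*(24/23 + (1/23)*55) = -2*(24/23 + 55/23) = -2*79/23 = -158/23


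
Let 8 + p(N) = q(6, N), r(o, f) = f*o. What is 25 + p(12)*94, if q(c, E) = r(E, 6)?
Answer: 6041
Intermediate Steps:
q(c, E) = 6*E
p(N) = -8 + 6*N
25 + p(12)*94 = 25 + (-8 + 6*12)*94 = 25 + (-8 + 72)*94 = 25 + 64*94 = 25 + 6016 = 6041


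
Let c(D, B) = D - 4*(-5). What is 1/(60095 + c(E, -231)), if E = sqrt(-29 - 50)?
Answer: 60115/3613813304 - I*sqrt(79)/3613813304 ≈ 1.6635e-5 - 2.4595e-9*I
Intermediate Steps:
E = I*sqrt(79) (E = sqrt(-79) = I*sqrt(79) ≈ 8.8882*I)
c(D, B) = 20 + D (c(D, B) = D + 20 = 20 + D)
1/(60095 + c(E, -231)) = 1/(60095 + (20 + I*sqrt(79))) = 1/(60115 + I*sqrt(79))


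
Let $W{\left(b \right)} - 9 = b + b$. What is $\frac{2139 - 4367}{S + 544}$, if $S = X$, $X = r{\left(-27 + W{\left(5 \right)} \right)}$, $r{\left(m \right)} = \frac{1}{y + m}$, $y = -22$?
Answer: $- \frac{66840}{16319} \approx -4.0958$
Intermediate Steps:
$W{\left(b \right)} = 9 + 2 b$ ($W{\left(b \right)} = 9 + \left(b + b\right) = 9 + 2 b$)
$r{\left(m \right)} = \frac{1}{-22 + m}$
$X = - \frac{1}{30}$ ($X = \frac{1}{-22 + \left(-27 + \left(9 + 2 \cdot 5\right)\right)} = \frac{1}{-22 + \left(-27 + \left(9 + 10\right)\right)} = \frac{1}{-22 + \left(-27 + 19\right)} = \frac{1}{-22 - 8} = \frac{1}{-30} = - \frac{1}{30} \approx -0.033333$)
$S = - \frac{1}{30} \approx -0.033333$
$\frac{2139 - 4367}{S + 544} = \frac{2139 - 4367}{- \frac{1}{30} + 544} = - \frac{2228}{\frac{16319}{30}} = \left(-2228\right) \frac{30}{16319} = - \frac{66840}{16319}$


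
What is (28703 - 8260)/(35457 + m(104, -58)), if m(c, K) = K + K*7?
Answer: 20443/34993 ≈ 0.58420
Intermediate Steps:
m(c, K) = 8*K (m(c, K) = K + 7*K = 8*K)
(28703 - 8260)/(35457 + m(104, -58)) = (28703 - 8260)/(35457 + 8*(-58)) = 20443/(35457 - 464) = 20443/34993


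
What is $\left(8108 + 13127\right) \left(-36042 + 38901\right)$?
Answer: $60710865$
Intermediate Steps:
$\left(8108 + 13127\right) \left(-36042 + 38901\right) = 21235 \cdot 2859 = 60710865$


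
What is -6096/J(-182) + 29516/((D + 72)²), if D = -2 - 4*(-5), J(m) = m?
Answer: 6843689/184275 ≈ 37.138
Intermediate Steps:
D = 18 (D = -2 + 20 = 18)
-6096/J(-182) + 29516/((D + 72)²) = -6096/(-182) + 29516/((18 + 72)²) = -6096*(-1/182) + 29516/(90²) = 3048/91 + 29516/8100 = 3048/91 + 29516*(1/8100) = 3048/91 + 7379/2025 = 6843689/184275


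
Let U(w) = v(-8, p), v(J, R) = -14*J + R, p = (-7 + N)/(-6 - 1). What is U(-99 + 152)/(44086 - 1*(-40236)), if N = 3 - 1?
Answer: 789/590254 ≈ 0.0013367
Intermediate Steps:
N = 2
p = 5/7 (p = (-7 + 2)/(-6 - 1) = -5/(-7) = -5*(-⅐) = 5/7 ≈ 0.71429)
v(J, R) = R - 14*J
U(w) = 789/7 (U(w) = 5/7 - 14*(-8) = 5/7 + 112 = 789/7)
U(-99 + 152)/(44086 - 1*(-40236)) = 789/(7*(44086 - 1*(-40236))) = 789/(7*(44086 + 40236)) = (789/7)/84322 = (789/7)*(1/84322) = 789/590254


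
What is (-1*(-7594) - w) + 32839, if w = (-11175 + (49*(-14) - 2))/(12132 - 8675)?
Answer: 139788744/3457 ≈ 40436.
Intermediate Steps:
w = -11863/3457 (w = (-11175 + (-686 - 2))/3457 = (-11175 - 688)*(1/3457) = -11863*1/3457 = -11863/3457 ≈ -3.4316)
(-1*(-7594) - w) + 32839 = (-1*(-7594) - 1*(-11863/3457)) + 32839 = (7594 + 11863/3457) + 32839 = 26264321/3457 + 32839 = 139788744/3457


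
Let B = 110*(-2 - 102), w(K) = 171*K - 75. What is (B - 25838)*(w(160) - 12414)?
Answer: -554361138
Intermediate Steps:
w(K) = -75 + 171*K
B = -11440 (B = 110*(-104) = -11440)
(B - 25838)*(w(160) - 12414) = (-11440 - 25838)*((-75 + 171*160) - 12414) = -37278*((-75 + 27360) - 12414) = -37278*(27285 - 12414) = -37278*14871 = -554361138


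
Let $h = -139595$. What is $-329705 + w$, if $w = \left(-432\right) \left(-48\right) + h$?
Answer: $-448564$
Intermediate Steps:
$w = -118859$ ($w = \left(-432\right) \left(-48\right) - 139595 = 20736 - 139595 = -118859$)
$-329705 + w = -329705 - 118859 = -448564$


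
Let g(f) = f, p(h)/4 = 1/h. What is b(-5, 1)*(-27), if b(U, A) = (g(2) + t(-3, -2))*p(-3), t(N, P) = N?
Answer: -36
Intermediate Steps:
p(h) = 4/h
b(U, A) = 4/3 (b(U, A) = (2 - 3)*(4/(-3)) = -4*(-1)/3 = -1*(-4/3) = 4/3)
b(-5, 1)*(-27) = (4/3)*(-27) = -36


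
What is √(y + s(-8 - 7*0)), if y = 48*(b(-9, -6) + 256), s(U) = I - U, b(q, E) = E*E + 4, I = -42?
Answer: √14174 ≈ 119.05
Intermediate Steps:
b(q, E) = 4 + E² (b(q, E) = E² + 4 = 4 + E²)
s(U) = -42 - U
y = 14208 (y = 48*((4 + (-6)²) + 256) = 48*((4 + 36) + 256) = 48*(40 + 256) = 48*296 = 14208)
√(y + s(-8 - 7*0)) = √(14208 + (-42 - (-8 - 7*0))) = √(14208 + (-42 - (-8 + 0))) = √(14208 + (-42 - 1*(-8))) = √(14208 + (-42 + 8)) = √(14208 - 34) = √14174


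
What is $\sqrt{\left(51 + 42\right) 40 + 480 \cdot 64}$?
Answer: $2 \sqrt{8610} \approx 185.58$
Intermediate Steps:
$\sqrt{\left(51 + 42\right) 40 + 480 \cdot 64} = \sqrt{93 \cdot 40 + 30720} = \sqrt{3720 + 30720} = \sqrt{34440} = 2 \sqrt{8610}$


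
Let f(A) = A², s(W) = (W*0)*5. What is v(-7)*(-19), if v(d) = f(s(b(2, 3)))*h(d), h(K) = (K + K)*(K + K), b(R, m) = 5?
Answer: 0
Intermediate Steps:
h(K) = 4*K² (h(K) = (2*K)*(2*K) = 4*K²)
s(W) = 0 (s(W) = 0*5 = 0)
v(d) = 0 (v(d) = 0²*(4*d²) = 0*(4*d²) = 0)
v(-7)*(-19) = 0*(-19) = 0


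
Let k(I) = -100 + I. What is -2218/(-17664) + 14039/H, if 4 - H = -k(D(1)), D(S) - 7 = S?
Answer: -15486857/97152 ≈ -159.41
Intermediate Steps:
D(S) = 7 + S
H = -88 (H = 4 - (-1)*(-100 + (7 + 1)) = 4 - (-1)*(-100 + 8) = 4 - (-1)*(-92) = 4 - 1*92 = 4 - 92 = -88)
-2218/(-17664) + 14039/H = -2218/(-17664) + 14039/(-88) = -2218*(-1/17664) + 14039*(-1/88) = 1109/8832 - 14039/88 = -15486857/97152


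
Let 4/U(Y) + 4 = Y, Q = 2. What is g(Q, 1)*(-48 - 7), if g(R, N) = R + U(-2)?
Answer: -220/3 ≈ -73.333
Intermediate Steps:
U(Y) = 4/(-4 + Y)
g(R, N) = -⅔ + R (g(R, N) = R + 4/(-4 - 2) = R + 4/(-6) = R + 4*(-⅙) = R - ⅔ = -⅔ + R)
g(Q, 1)*(-48 - 7) = (-⅔ + 2)*(-48 - 7) = (4/3)*(-55) = -220/3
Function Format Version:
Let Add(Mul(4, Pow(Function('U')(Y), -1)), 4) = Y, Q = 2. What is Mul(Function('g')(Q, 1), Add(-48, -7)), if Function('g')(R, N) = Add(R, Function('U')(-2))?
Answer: Rational(-220, 3) ≈ -73.333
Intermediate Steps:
Function('U')(Y) = Mul(4, Pow(Add(-4, Y), -1))
Function('g')(R, N) = Add(Rational(-2, 3), R) (Function('g')(R, N) = Add(R, Mul(4, Pow(Add(-4, -2), -1))) = Add(R, Mul(4, Pow(-6, -1))) = Add(R, Mul(4, Rational(-1, 6))) = Add(R, Rational(-2, 3)) = Add(Rational(-2, 3), R))
Mul(Function('g')(Q, 1), Add(-48, -7)) = Mul(Add(Rational(-2, 3), 2), Add(-48, -7)) = Mul(Rational(4, 3), -55) = Rational(-220, 3)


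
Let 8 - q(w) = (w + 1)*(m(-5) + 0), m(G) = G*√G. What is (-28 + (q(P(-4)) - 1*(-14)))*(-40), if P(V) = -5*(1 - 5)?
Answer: 240 - 4200*I*√5 ≈ 240.0 - 9391.5*I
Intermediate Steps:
m(G) = G^(3/2)
P(V) = 20 (P(V) = -5*(-4) = 20)
q(w) = 8 + 5*I*√5*(1 + w) (q(w) = 8 - (w + 1)*((-5)^(3/2) + 0) = 8 - (1 + w)*(-5*I*√5 + 0) = 8 - (1 + w)*(-5*I*√5) = 8 - (-5)*I*√5*(1 + w) = 8 + 5*I*√5*(1 + w))
(-28 + (q(P(-4)) - 1*(-14)))*(-40) = (-28 + ((8 + 5*I*√5 + 5*I*20*√5) - 1*(-14)))*(-40) = (-28 + ((8 + 5*I*√5 + 100*I*√5) + 14))*(-40) = (-28 + ((8 + 105*I*√5) + 14))*(-40) = (-28 + (22 + 105*I*√5))*(-40) = (-6 + 105*I*√5)*(-40) = 240 - 4200*I*√5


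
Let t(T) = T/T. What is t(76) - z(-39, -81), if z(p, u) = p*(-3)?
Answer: -116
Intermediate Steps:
t(T) = 1
z(p, u) = -3*p
t(76) - z(-39, -81) = 1 - (-3)*(-39) = 1 - 1*117 = 1 - 117 = -116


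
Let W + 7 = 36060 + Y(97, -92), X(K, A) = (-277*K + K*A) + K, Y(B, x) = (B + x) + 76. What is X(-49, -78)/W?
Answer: 1239/2581 ≈ 0.48005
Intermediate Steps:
Y(B, x) = 76 + B + x
X(K, A) = -276*K + A*K (X(K, A) = (-277*K + A*K) + K = -276*K + A*K)
W = 36134 (W = -7 + (36060 + (76 + 97 - 92)) = -7 + (36060 + 81) = -7 + 36141 = 36134)
X(-49, -78)/W = -49*(-276 - 78)/36134 = -49*(-354)*(1/36134) = 17346*(1/36134) = 1239/2581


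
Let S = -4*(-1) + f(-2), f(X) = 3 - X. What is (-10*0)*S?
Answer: 0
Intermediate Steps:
S = 9 (S = -4*(-1) + (3 - 1*(-2)) = 4 + (3 + 2) = 4 + 5 = 9)
(-10*0)*S = -10*0*9 = 0*9 = 0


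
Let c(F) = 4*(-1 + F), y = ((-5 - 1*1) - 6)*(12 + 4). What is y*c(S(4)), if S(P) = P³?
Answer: -48384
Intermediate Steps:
y = -192 (y = ((-5 - 1) - 6)*16 = (-6 - 6)*16 = -12*16 = -192)
c(F) = -4 + 4*F
y*c(S(4)) = -192*(-4 + 4*4³) = -192*(-4 + 4*64) = -192*(-4 + 256) = -192*252 = -48384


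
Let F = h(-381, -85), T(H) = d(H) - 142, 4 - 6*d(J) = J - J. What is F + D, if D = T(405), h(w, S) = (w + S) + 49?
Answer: -1675/3 ≈ -558.33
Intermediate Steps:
d(J) = ⅔ (d(J) = ⅔ - (J - J)/6 = ⅔ - ⅙*0 = ⅔ + 0 = ⅔)
h(w, S) = 49 + S + w (h(w, S) = (S + w) + 49 = 49 + S + w)
T(H) = -424/3 (T(H) = ⅔ - 142 = -424/3)
D = -424/3 ≈ -141.33
F = -417 (F = 49 - 85 - 381 = -417)
F + D = -417 - 424/3 = -1675/3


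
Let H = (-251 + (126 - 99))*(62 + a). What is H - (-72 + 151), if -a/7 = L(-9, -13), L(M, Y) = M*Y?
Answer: 169489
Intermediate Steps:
a = -819 (a = -(-63)*(-13) = -7*117 = -819)
H = 169568 (H = (-251 + (126 - 99))*(62 - 819) = (-251 + 27)*(-757) = -224*(-757) = 169568)
H - (-72 + 151) = 169568 - (-72 + 151) = 169568 - 1*79 = 169568 - 79 = 169489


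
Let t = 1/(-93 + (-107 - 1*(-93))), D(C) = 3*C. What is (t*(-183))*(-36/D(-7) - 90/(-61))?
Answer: 4086/749 ≈ 5.4553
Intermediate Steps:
t = -1/107 (t = 1/(-93 + (-107 + 93)) = 1/(-93 - 14) = 1/(-107) = -1/107 ≈ -0.0093458)
(t*(-183))*(-36/D(-7) - 90/(-61)) = (-1/107*(-183))*(-36/(3*(-7)) - 90/(-61)) = 183*(-36/(-21) - 90*(-1/61))/107 = 183*(-36*(-1/21) + 90/61)/107 = 183*(12/7 + 90/61)/107 = (183/107)*(1362/427) = 4086/749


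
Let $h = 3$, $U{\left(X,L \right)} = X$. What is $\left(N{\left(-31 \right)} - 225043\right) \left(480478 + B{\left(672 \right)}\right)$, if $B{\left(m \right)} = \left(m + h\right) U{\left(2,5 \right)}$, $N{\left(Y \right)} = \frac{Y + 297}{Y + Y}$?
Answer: $- \frac{3361456659848}{31} \approx -1.0843 \cdot 10^{11}$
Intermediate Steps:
$N{\left(Y \right)} = \frac{297 + Y}{2 Y}$
$B{\left(m \right)} = 6 + 2 m$ ($B{\left(m \right)} = \left(m + 3\right) 2 = \left(3 + m\right) 2 = 6 + 2 m$)
$\left(N{\left(-31 \right)} - 225043\right) \left(480478 + B{\left(672 \right)}\right) = \left(\frac{297 - 31}{2 \left(-31\right)} - 225043\right) \left(480478 + \left(6 + 2 \cdot 672\right)\right) = \left(\frac{1}{2} \left(- \frac{1}{31}\right) 266 - 225043\right) \left(480478 + \left(6 + 1344\right)\right) = \left(- \frac{133}{31} - 225043\right) \left(480478 + 1350\right) = \left(- \frac{6976466}{31}\right) 481828 = - \frac{3361456659848}{31}$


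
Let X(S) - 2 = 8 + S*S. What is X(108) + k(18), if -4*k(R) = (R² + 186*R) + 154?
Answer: 21435/2 ≈ 10718.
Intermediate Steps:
X(S) = 10 + S² (X(S) = 2 + (8 + S*S) = 2 + (8 + S²) = 10 + S²)
k(R) = -77/2 - 93*R/2 - R²/4 (k(R) = -((R² + 186*R) + 154)/4 = -(154 + R² + 186*R)/4 = -77/2 - 93*R/2 - R²/4)
X(108) + k(18) = (10 + 108²) + (-77/2 - 93/2*18 - ¼*18²) = (10 + 11664) + (-77/2 - 837 - ¼*324) = 11674 + (-77/2 - 837 - 81) = 11674 - 1913/2 = 21435/2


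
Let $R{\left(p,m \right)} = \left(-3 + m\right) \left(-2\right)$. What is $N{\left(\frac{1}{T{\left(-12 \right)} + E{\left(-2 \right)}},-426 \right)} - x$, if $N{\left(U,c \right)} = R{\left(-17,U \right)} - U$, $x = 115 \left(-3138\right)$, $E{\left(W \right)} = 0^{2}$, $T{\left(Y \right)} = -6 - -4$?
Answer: $\frac{721755}{2} \approx 3.6088 \cdot 10^{5}$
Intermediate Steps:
$R{\left(p,m \right)} = 6 - 2 m$
$T{\left(Y \right)} = -2$ ($T{\left(Y \right)} = -6 + 4 = -2$)
$E{\left(W \right)} = 0$
$x = -360870$
$N{\left(U,c \right)} = 6 - 3 U$ ($N{\left(U,c \right)} = \left(6 - 2 U\right) - U = 6 - 3 U$)
$N{\left(\frac{1}{T{\left(-12 \right)} + E{\left(-2 \right)}},-426 \right)} - x = \left(6 - \frac{3}{-2 + 0}\right) - -360870 = \left(6 - \frac{3}{-2}\right) + 360870 = \left(6 - - \frac{3}{2}\right) + 360870 = \left(6 + \frac{3}{2}\right) + 360870 = \frac{15}{2} + 360870 = \frac{721755}{2}$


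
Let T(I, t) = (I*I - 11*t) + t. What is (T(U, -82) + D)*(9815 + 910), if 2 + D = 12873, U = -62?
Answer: 188062875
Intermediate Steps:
D = 12871 (D = -2 + 12873 = 12871)
T(I, t) = I² - 10*t (T(I, t) = (I² - 11*t) + t = I² - 10*t)
(T(U, -82) + D)*(9815 + 910) = (((-62)² - 10*(-82)) + 12871)*(9815 + 910) = ((3844 + 820) + 12871)*10725 = (4664 + 12871)*10725 = 17535*10725 = 188062875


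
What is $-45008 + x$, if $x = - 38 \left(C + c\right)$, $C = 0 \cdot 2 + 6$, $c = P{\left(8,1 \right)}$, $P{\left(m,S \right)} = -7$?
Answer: $-44970$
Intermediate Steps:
$c = -7$
$C = 6$ ($C = 0 + 6 = 6$)
$x = 38$ ($x = - 38 \left(6 - 7\right) = \left(-38\right) \left(-1\right) = 38$)
$-45008 + x = -45008 + 38 = -44970$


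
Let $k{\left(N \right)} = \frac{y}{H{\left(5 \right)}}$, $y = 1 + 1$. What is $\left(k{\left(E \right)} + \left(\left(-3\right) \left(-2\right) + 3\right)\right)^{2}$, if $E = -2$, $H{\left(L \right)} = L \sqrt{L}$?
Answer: $\frac{10129}{125} + \frac{36 \sqrt{5}}{25} \approx 84.252$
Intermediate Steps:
$H{\left(L \right)} = L^{\frac{3}{2}}$
$y = 2$
$k{\left(N \right)} = \frac{2 \sqrt{5}}{25}$ ($k{\left(N \right)} = \frac{2}{5^{\frac{3}{2}}} = \frac{2}{5 \sqrt{5}} = 2 \frac{\sqrt{5}}{25} = \frac{2 \sqrt{5}}{25}$)
$\left(k{\left(E \right)} + \left(\left(-3\right) \left(-2\right) + 3\right)\right)^{2} = \left(\frac{2 \sqrt{5}}{25} + \left(\left(-3\right) \left(-2\right) + 3\right)\right)^{2} = \left(\frac{2 \sqrt{5}}{25} + \left(6 + 3\right)\right)^{2} = \left(\frac{2 \sqrt{5}}{25} + 9\right)^{2} = \left(9 + \frac{2 \sqrt{5}}{25}\right)^{2}$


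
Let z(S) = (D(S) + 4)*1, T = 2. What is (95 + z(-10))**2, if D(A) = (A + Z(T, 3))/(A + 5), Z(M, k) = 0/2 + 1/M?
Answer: 1018081/100 ≈ 10181.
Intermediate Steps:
Z(M, k) = 1/M (Z(M, k) = 0*(1/2) + 1/M = 0 + 1/M = 1/M)
D(A) = (1/2 + A)/(5 + A) (D(A) = (A + 1/2)/(A + 5) = (A + 1/2)/(5 + A) = (1/2 + A)/(5 + A))
z(S) = 4 + (1/2 + S)/(5 + S) (z(S) = ((1/2 + S)/(5 + S) + 4)*1 = (4 + (1/2 + S)/(5 + S))*1 = 4 + (1/2 + S)/(5 + S))
(95 + z(-10))**2 = (95 + (41 + 10*(-10))/(2*(5 - 10)))**2 = (95 + (1/2)*(41 - 100)/(-5))**2 = (95 + (1/2)*(-1/5)*(-59))**2 = (95 + 59/10)**2 = (1009/10)**2 = 1018081/100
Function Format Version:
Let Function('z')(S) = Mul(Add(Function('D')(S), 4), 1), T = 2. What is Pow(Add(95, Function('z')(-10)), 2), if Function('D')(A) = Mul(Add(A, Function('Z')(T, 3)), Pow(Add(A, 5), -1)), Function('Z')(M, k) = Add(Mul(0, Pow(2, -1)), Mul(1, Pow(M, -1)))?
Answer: Rational(1018081, 100) ≈ 10181.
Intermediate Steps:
Function('Z')(M, k) = Pow(M, -1) (Function('Z')(M, k) = Add(Mul(0, Rational(1, 2)), Pow(M, -1)) = Add(0, Pow(M, -1)) = Pow(M, -1))
Function('D')(A) = Mul(Pow(Add(5, A), -1), Add(Rational(1, 2), A)) (Function('D')(A) = Mul(Add(A, Pow(2, -1)), Pow(Add(A, 5), -1)) = Mul(Add(A, Rational(1, 2)), Pow(Add(5, A), -1)) = Mul(Add(Rational(1, 2), A), Pow(Add(5, A), -1)) = Mul(Pow(Add(5, A), -1), Add(Rational(1, 2), A)))
Function('z')(S) = Add(4, Mul(Pow(Add(5, S), -1), Add(Rational(1, 2), S))) (Function('z')(S) = Mul(Add(Mul(Pow(Add(5, S), -1), Add(Rational(1, 2), S)), 4), 1) = Mul(Add(4, Mul(Pow(Add(5, S), -1), Add(Rational(1, 2), S))), 1) = Add(4, Mul(Pow(Add(5, S), -1), Add(Rational(1, 2), S))))
Pow(Add(95, Function('z')(-10)), 2) = Pow(Add(95, Mul(Rational(1, 2), Pow(Add(5, -10), -1), Add(41, Mul(10, -10)))), 2) = Pow(Add(95, Mul(Rational(1, 2), Pow(-5, -1), Add(41, -100))), 2) = Pow(Add(95, Mul(Rational(1, 2), Rational(-1, 5), -59)), 2) = Pow(Add(95, Rational(59, 10)), 2) = Pow(Rational(1009, 10), 2) = Rational(1018081, 100)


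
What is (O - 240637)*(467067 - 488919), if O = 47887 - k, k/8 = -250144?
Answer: -39517200504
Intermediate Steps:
k = -2001152 (k = 8*(-250144) = -2001152)
O = 2049039 (O = 47887 - 1*(-2001152) = 47887 + 2001152 = 2049039)
(O - 240637)*(467067 - 488919) = (2049039 - 240637)*(467067 - 488919) = 1808402*(-21852) = -39517200504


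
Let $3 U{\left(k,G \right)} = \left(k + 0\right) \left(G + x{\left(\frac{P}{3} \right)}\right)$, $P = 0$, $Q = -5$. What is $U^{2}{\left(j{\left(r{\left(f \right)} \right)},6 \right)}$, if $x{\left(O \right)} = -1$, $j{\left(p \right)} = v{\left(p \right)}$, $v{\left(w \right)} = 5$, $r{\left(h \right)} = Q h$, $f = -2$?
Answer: $\frac{625}{9} \approx 69.444$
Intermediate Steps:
$r{\left(h \right)} = - 5 h$
$j{\left(p \right)} = 5$
$U{\left(k,G \right)} = \frac{k \left(-1 + G\right)}{3}$ ($U{\left(k,G \right)} = \frac{\left(k + 0\right) \left(G - 1\right)}{3} = \frac{k \left(-1 + G\right)}{3}$)
$U^{2}{\left(j{\left(r{\left(f \right)} \right)},6 \right)} = \left(\frac{1}{3} \cdot 5 \left(-1 + 6\right)\right)^{2} = \left(\frac{1}{3} \cdot 5 \cdot 5\right)^{2} = \left(\frac{25}{3}\right)^{2} = \frac{625}{9}$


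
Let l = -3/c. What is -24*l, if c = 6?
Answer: 12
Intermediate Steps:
l = -½ (l = -3/6 = -3*⅙ = -½ ≈ -0.50000)
-24*l = -24*(-½) = 12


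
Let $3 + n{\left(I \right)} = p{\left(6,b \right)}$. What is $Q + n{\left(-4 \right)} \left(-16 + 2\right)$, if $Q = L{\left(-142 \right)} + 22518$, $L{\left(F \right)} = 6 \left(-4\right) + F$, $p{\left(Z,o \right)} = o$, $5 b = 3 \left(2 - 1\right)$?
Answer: $\frac{111928}{5} \approx 22386.0$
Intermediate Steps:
$b = \frac{3}{5}$ ($b = \frac{3 \left(2 - 1\right)}{5} = \frac{3 \cdot 1}{5} = \frac{1}{5} \cdot 3 = \frac{3}{5} \approx 0.6$)
$n{\left(I \right)} = - \frac{12}{5}$ ($n{\left(I \right)} = -3 + \frac{3}{5} = - \frac{12}{5}$)
$L{\left(F \right)} = -24 + F$
$Q = 22352$ ($Q = \left(-24 - 142\right) + 22518 = -166 + 22518 = 22352$)
$Q + n{\left(-4 \right)} \left(-16 + 2\right) = 22352 - \frac{12 \left(-16 + 2\right)}{5} = 22352 - - \frac{168}{5} = 22352 + \frac{168}{5} = \frac{111928}{5}$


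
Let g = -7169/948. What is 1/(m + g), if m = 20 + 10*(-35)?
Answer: -948/320009 ≈ -0.0029624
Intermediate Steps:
g = -7169/948 (g = -7169*1/948 = -7169/948 ≈ -7.5622)
m = -330 (m = 20 - 350 = -330)
1/(m + g) = 1/(-330 - 7169/948) = 1/(-320009/948) = -948/320009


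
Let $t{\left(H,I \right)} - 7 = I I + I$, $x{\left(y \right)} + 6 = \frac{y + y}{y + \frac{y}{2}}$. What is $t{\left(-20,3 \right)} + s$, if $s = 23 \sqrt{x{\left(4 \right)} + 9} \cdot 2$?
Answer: $19 + \frac{46 \sqrt{39}}{3} \approx 114.76$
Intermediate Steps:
$x{\left(y \right)} = - \frac{14}{3}$ ($x{\left(y \right)} = -6 + \frac{y + y}{y + \frac{y}{2}} = -6 + \frac{2 y}{y + y \frac{1}{2}} = -6 + \frac{2 y}{y + \frac{y}{2}} = -6 + \frac{2 y}{\frac{3}{2} y} = -6 + 2 y \frac{2}{3 y} = -6 + \frac{4}{3} = - \frac{14}{3}$)
$t{\left(H,I \right)} = 7 + I + I^{2}$ ($t{\left(H,I \right)} = 7 + \left(I I + I\right) = 7 + \left(I^{2} + I\right) = 7 + \left(I + I^{2}\right) = 7 + I + I^{2}$)
$s = \frac{46 \sqrt{39}}{3}$ ($s = 23 \sqrt{- \frac{14}{3} + 9} \cdot 2 = 23 \sqrt{\frac{13}{3}} \cdot 2 = 23 \frac{\sqrt{39}}{3} \cdot 2 = \frac{23 \sqrt{39}}{3} \cdot 2 = \frac{46 \sqrt{39}}{3} \approx 95.757$)
$t{\left(-20,3 \right)} + s = \left(7 + 3 + 3^{2}\right) + \frac{46 \sqrt{39}}{3} = \left(7 + 3 + 9\right) + \frac{46 \sqrt{39}}{3} = 19 + \frac{46 \sqrt{39}}{3}$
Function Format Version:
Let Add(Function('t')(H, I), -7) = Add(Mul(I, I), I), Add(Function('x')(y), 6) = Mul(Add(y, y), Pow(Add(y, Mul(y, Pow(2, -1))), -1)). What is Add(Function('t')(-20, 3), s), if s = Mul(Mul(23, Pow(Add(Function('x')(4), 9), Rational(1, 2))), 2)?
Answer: Add(19, Mul(Rational(46, 3), Pow(39, Rational(1, 2)))) ≈ 114.76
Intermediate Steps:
Function('x')(y) = Rational(-14, 3) (Function('x')(y) = Add(-6, Mul(Add(y, y), Pow(Add(y, Mul(y, Pow(2, -1))), -1))) = Add(-6, Mul(Mul(2, y), Pow(Add(y, Mul(y, Rational(1, 2))), -1))) = Add(-6, Mul(Mul(2, y), Pow(Add(y, Mul(Rational(1, 2), y)), -1))) = Add(-6, Mul(Mul(2, y), Pow(Mul(Rational(3, 2), y), -1))) = Add(-6, Mul(Mul(2, y), Mul(Rational(2, 3), Pow(y, -1)))) = Add(-6, Rational(4, 3)) = Rational(-14, 3))
Function('t')(H, I) = Add(7, I, Pow(I, 2)) (Function('t')(H, I) = Add(7, Add(Mul(I, I), I)) = Add(7, Add(Pow(I, 2), I)) = Add(7, Add(I, Pow(I, 2))) = Add(7, I, Pow(I, 2)))
s = Mul(Rational(46, 3), Pow(39, Rational(1, 2))) (s = Mul(Mul(23, Pow(Add(Rational(-14, 3), 9), Rational(1, 2))), 2) = Mul(Mul(23, Pow(Rational(13, 3), Rational(1, 2))), 2) = Mul(Mul(23, Mul(Rational(1, 3), Pow(39, Rational(1, 2)))), 2) = Mul(Mul(Rational(23, 3), Pow(39, Rational(1, 2))), 2) = Mul(Rational(46, 3), Pow(39, Rational(1, 2))) ≈ 95.757)
Add(Function('t')(-20, 3), s) = Add(Add(7, 3, Pow(3, 2)), Mul(Rational(46, 3), Pow(39, Rational(1, 2)))) = Add(Add(7, 3, 9), Mul(Rational(46, 3), Pow(39, Rational(1, 2)))) = Add(19, Mul(Rational(46, 3), Pow(39, Rational(1, 2))))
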